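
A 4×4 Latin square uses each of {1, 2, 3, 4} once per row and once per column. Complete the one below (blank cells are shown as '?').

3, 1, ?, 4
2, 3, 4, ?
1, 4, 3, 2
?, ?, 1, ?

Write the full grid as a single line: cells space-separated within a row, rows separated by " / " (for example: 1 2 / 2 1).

(r1,c3) = 2
(r2,c4) = 1
(r4,c1) = 4
(r4,c2) = 2
(r4,c4) = 3

3 1 2 4 / 2 3 4 1 / 1 4 3 2 / 4 2 1 3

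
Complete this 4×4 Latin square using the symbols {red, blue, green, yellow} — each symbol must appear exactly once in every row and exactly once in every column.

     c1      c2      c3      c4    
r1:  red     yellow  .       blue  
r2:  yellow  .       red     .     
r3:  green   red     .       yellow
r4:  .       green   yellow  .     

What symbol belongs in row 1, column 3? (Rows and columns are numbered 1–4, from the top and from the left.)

green

row 1 has {red,blue,yellow}; column 3 has {red,yellow} — only green is left for (r1,c3).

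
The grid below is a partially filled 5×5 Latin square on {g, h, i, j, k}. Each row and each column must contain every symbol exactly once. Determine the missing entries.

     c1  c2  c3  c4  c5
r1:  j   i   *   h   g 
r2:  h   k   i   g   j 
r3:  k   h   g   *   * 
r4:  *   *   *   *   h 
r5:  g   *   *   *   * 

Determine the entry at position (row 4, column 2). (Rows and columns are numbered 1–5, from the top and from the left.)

At row 1, column 3: row 1 has {g,h,i,j}; column 3 has {g,i}; that leaves k.
At row 3, column 5: row 3 has {g,h,k}; column 5 has {g,h,j}; that leaves i.
At row 4, column 1: row 4 has {h}; column 1 has {g,h,j,k}; that leaves i.
At row 4, column 3: row 4 has {h,i}; column 3 has {g,i,k}; that leaves j.
At row 4, column 4: row 4 has {h,i,j}; column 4 has {g,h}; that leaves k.
At row 5, column 2: row 5 has {g}; column 2 has {h,i,k}; that leaves j.
At row 5, column 3: row 5 has {g,j}; column 3 has {g,i,j,k}; that leaves h.
At row 5, column 4: row 5 has {g,h,j}; column 4 has {g,h,k}; that leaves i.
At row 5, column 5: row 5 has {g,h,i,j}; column 5 has {g,h,i,j}; that leaves k.
At row 3, column 4: row 3 has {g,h,i,k}; column 4 has {g,h,i,k}; that leaves j.
At row 4, column 2: row 4 has {h,i,j,k}; column 2 has {h,i,j,k}; that leaves g.

g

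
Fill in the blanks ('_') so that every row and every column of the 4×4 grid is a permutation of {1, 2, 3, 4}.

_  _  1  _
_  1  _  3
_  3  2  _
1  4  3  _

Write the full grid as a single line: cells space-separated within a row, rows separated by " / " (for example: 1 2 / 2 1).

3 2 1 4 / 2 1 4 3 / 4 3 2 1 / 1 4 3 2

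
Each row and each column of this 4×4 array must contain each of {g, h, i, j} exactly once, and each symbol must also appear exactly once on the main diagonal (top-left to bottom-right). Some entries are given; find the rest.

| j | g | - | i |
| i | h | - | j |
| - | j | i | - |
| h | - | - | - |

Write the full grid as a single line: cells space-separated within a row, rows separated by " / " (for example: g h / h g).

j g h i / i h g j / g j i h / h i j g

(r1,c3) = h
(r2,c3) = g
(r3,c1) = g
(r3,c4) = h
(r4,c2) = i
(r4,c3) = j
(r4,c4) = g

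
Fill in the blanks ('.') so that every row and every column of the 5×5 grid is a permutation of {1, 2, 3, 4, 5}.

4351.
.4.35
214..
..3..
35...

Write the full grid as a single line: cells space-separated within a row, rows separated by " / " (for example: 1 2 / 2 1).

4 3 5 1 2 / 1 4 2 3 5 / 2 1 4 5 3 / 5 2 3 4 1 / 3 5 1 2 4

(r1,c5) = 2
(r2,c1) = 1
(r2,c3) = 2
(r3,c4) = 5
(r3,c5) = 3
(r4,c1) = 5
(r4,c2) = 2
(r4,c4) = 4
(r4,c5) = 1
(r5,c3) = 1
(r5,c4) = 2
(r5,c5) = 4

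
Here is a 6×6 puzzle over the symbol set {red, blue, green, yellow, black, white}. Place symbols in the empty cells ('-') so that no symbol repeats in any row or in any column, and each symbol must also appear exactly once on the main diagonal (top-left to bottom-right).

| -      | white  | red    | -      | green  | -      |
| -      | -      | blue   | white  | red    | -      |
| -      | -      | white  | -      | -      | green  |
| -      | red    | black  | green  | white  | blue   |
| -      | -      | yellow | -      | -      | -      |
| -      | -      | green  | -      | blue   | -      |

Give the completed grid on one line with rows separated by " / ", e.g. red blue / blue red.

blue white red black green yellow / green yellow blue white red black / black blue white red yellow green / yellow red black green white blue / red green yellow blue black white / white black green yellow blue red

row 4 has {red,blue,green,black,white}; column 1 is empty so far — only yellow is left for (r4,c1).
row 5 has {yellow}; column 5 has {red,blue,green,white}; the diagonal has {green,white} — only black is left for (r5,c5).
row 1 has {red,green,white}; column 1 has {yellow}; the diagonal has {green,black,white} — only blue is left for (r1,c1).
row 2 has {red,blue,white}; column 2 has {red,white}; the diagonal has {blue,green,black,white} — only yellow is left for (r2,c2).
row 2 has {red,blue,yellow,white}; column 6 has {blue,green} — only black is left for (r2,c6).
row 3 has {green,white}; column 5 has {red,blue,green,black,white} — only yellow is left for (r3,c5).
row 6 has {blue,green}; column 2 has {red,yellow,white} — only black is left for (r6,c2).
row 6 has {blue,green,black}; column 6 has {blue,green,black}; the diagonal has {blue,green,yellow,black,white} — only red is left for (r6,c6).
row 1 has {red,blue,green,white}; column 6 has {red,blue,green,black} — only yellow is left for (r1,c6).
row 2 has {red,blue,yellow,black,white}; column 1 has {blue,yellow} — only green is left for (r2,c1).
row 3 has {green,yellow,white}; column 2 has {red,yellow,black,white} — only blue is left for (r3,c2).
row 5 has {yellow,black}; column 2 has {red,blue,yellow,black,white} — only green is left for (r5,c2).
row 5 has {green,yellow,black}; column 6 has {red,blue,green,yellow,black} — only white is left for (r5,c6).
row 6 has {red,blue,green,black}; column 1 has {blue,green,yellow} — only white is left for (r6,c1).
row 6 has {red,blue,green,black,white}; column 4 has {green,white} — only yellow is left for (r6,c4).
row 1 has {red,blue,green,yellow,white}; column 4 has {green,yellow,white} — only black is left for (r1,c4).
row 3 has {blue,green,yellow,white}; column 4 has {green,yellow,black,white} — only red is left for (r3,c4).
row 5 has {green,yellow,black,white}; column 1 has {blue,green,yellow,white} — only red is left for (r5,c1).
row 5 has {red,green,yellow,black,white}; column 4 has {red,green,yellow,black,white} — only blue is left for (r5,c4).
row 3 has {red,blue,green,yellow,white}; column 1 has {red,blue,green,yellow,white} — only black is left for (r3,c1).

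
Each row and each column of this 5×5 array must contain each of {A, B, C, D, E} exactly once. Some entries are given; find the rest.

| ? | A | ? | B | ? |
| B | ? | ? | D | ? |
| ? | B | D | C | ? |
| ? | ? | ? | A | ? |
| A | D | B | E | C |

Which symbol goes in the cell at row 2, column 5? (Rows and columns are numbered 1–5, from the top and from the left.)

E

(r3,c1) = E
(r3,c5) = A
(r2,c5) = E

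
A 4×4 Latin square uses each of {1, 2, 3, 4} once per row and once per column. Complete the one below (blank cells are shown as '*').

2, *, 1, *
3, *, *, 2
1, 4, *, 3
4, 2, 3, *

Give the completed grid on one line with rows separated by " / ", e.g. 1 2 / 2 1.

2 3 1 4 / 3 1 4 2 / 1 4 2 3 / 4 2 3 1

Cell (r1,c2): row 1 has {1,2}; column 2 has {2,4} → 3.
Cell (r1,c4): row 1 has {1,2,3}; column 4 has {2,3} → 4.
Cell (r2,c2): row 2 has {2,3}; column 2 has {2,3,4} → 1.
Cell (r2,c3): row 2 has {1,2,3}; column 3 has {1,3} → 4.
Cell (r3,c3): row 3 has {1,3,4}; column 3 has {1,3,4} → 2.
Cell (r4,c4): row 4 has {2,3,4}; column 4 has {2,3,4} → 1.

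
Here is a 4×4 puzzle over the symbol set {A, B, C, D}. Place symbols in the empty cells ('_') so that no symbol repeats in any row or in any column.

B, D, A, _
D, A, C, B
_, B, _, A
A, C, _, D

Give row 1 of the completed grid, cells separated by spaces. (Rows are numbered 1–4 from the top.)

B D A C

At row 1, column 4: row 1 has {A,B,D}; column 4 has {A,B,D}; that leaves C.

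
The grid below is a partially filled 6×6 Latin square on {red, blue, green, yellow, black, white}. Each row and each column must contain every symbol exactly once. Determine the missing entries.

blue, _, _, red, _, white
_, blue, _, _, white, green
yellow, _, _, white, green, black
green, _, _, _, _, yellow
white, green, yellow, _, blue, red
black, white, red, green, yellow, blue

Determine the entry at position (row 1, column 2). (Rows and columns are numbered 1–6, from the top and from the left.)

yellow

At row 1, column 5: row 1 has {red,blue,white}; column 5 has {blue,green,yellow,white}; that leaves black.
At row 2, column 1: row 2 has {blue,green,white}; column 1 has {blue,green,yellow,black,white}; that leaves red.
At row 2, column 3: row 2 has {red,blue,green,white}; column 3 has {red,yellow}; that leaves black.
At row 2, column 4: row 2 has {red,blue,green,black,white}; column 4 has {red,green,white}; that leaves yellow.
At row 3, column 2: row 3 has {green,yellow,black,white}; column 2 has {blue,green,white}; that leaves red.
At row 3, column 3: row 3 has {red,green,yellow,black,white}; column 3 has {red,yellow,black}; that leaves blue.
At row 4, column 2: row 4 has {green,yellow}; column 2 has {red,blue,green,white}; that leaves black.
At row 4, column 3: row 4 has {green,yellow,black}; column 3 has {red,blue,yellow,black}; that leaves white.
At row 4, column 4: row 4 has {green,yellow,black,white}; column 4 has {red,green,yellow,white}; that leaves blue.
At row 4, column 5: row 4 has {blue,green,yellow,black,white}; column 5 has {blue,green,yellow,black,white}; that leaves red.
At row 5, column 4: row 5 has {red,blue,green,yellow,white}; column 4 has {red,blue,green,yellow,white}; that leaves black.
At row 1, column 2: row 1 has {red,blue,black,white}; column 2 has {red,blue,green,black,white}; that leaves yellow.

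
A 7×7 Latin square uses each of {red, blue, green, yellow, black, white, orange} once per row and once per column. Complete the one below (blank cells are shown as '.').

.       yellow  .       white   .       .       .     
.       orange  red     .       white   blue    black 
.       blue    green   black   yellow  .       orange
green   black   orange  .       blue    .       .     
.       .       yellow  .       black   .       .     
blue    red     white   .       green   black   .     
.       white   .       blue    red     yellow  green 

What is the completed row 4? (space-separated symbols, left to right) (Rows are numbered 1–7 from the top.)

green black orange yellow blue red white

(r1,c5) = orange
(r2,c1) = yellow
(r2,c4) = green
(r5,c2) = green
(r6,c7) = yellow
(r7,c3) = black
(r1,c3) = blue
(r1,c7) = red
(r4,c7) = white
(r5,c7) = blue
(r6,c4) = orange
(r7,c1) = orange
(r1,c1) = black
(r1,c6) = green
(r4,c6) = red
(r5,c4) = red
(r3,c6) = white
(r4,c4) = yellow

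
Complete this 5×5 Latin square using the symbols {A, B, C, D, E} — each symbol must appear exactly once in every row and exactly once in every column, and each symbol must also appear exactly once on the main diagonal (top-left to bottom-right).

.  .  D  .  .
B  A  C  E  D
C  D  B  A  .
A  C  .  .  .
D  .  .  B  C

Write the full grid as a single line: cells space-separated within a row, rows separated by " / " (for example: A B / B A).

(r1,c1) = E
(r1,c2) = B
(r1,c4) = C
(r1,c5) = A
(r3,c5) = E
(r4,c3) = E
(r4,c4) = D
(r4,c5) = B
(r5,c2) = E
(r5,c3) = A

E B D C A / B A C E D / C D B A E / A C E D B / D E A B C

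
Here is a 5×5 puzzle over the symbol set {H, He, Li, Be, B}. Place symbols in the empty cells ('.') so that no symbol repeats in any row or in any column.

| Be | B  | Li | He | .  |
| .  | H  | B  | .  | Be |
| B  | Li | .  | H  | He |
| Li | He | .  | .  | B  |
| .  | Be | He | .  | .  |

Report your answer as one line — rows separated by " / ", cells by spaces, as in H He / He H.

Be B Li He H / He H B Li Be / B Li Be H He / Li He H Be B / H Be He B Li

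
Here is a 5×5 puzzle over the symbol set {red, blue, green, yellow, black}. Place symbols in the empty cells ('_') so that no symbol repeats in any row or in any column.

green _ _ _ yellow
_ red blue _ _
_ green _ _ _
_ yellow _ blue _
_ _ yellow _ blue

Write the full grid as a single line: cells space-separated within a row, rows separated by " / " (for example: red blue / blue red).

green blue black red yellow / yellow red blue black green / blue green red yellow black / black yellow green blue red / red black yellow green blue

At row 5, column 2: row 5 has {blue,yellow}; column 2 has {red,green,yellow}; that leaves black.
At row 1, column 2: row 1 has {green,yellow}; column 2 has {red,green,yellow,black}; that leaves blue.
At row 5, column 1: row 5 has {blue,yellow,black}; column 1 has {green}; that leaves red.
At row 5, column 4: row 5 has {red,blue,yellow,black}; column 4 has {blue}; that leaves green.
At row 4, column 1: row 4 has {blue,yellow}; column 1 has {red,green}; that leaves black.
At row 2, column 1: row 2 has {red,blue}; column 1 has {red,green,black}; that leaves yellow.
At row 2, column 4: row 2 has {red,blue,yellow}; column 4 has {blue,green}; that leaves black.
At row 2, column 5: row 2 has {red,blue,yellow,black}; column 5 has {blue,yellow}; that leaves green.
At row 3, column 1: row 3 has {green}; column 1 has {red,green,yellow,black}; that leaves blue.
At row 4, column 5: row 4 has {blue,yellow,black}; column 5 has {blue,green,yellow}; that leaves red.
At row 1, column 4: row 1 has {blue,green,yellow}; column 4 has {blue,green,black}; that leaves red.
At row 3, column 4: row 3 has {blue,green}; column 4 has {red,blue,green,black}; that leaves yellow.
At row 3, column 5: row 3 has {blue,green,yellow}; column 5 has {red,blue,green,yellow}; that leaves black.
At row 4, column 3: row 4 has {red,blue,yellow,black}; column 3 has {blue,yellow}; that leaves green.
At row 1, column 3: row 1 has {red,blue,green,yellow}; column 3 has {blue,green,yellow}; that leaves black.
At row 3, column 3: row 3 has {blue,green,yellow,black}; column 3 has {blue,green,yellow,black}; that leaves red.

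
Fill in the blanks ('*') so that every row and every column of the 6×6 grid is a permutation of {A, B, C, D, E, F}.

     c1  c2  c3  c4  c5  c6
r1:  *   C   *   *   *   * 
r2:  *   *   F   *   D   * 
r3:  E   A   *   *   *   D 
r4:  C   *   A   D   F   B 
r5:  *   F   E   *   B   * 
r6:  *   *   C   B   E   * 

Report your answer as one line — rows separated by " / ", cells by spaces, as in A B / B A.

B C D E A F / A B F C D E / E A B F C D / C E A D F B / D F E A B C / F D C B E A

(r1,c5) = A
(r3,c3) = B
(r3,c5) = C
(r4,c2) = E
(r6,c2) = D
(r1,c3) = D
(r2,c2) = B
(r3,c4) = F
(r1,c4) = E
(r1,c6) = F
(r2,c1) = A
(r2,c4) = C
(r2,c6) = E
(r5,c1) = D
(r5,c4) = A
(r5,c6) = C
(r6,c1) = F
(r6,c6) = A
(r1,c1) = B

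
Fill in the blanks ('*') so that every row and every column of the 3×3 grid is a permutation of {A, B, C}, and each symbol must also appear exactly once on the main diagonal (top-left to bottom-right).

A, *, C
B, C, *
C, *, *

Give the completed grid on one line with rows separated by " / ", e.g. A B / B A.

A B C / B C A / C A B

(r1,c2) = B
(r2,c3) = A
(r3,c2) = A
(r3,c3) = B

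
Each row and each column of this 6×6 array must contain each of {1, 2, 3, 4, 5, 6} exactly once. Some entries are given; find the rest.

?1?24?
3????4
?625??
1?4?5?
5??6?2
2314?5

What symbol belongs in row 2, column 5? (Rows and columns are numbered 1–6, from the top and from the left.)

(r1,c1): row 1 has {1,2,4}; column 1 has {1,2,3,5}, so it must be 6.
(r1,c6): row 1 has {1,2,4,6}; column 6 has {2,4,5}, so it must be 3.
(r2,c4): row 2 has {3,4}; column 4 has {2,4,5,6}, so it must be 1.
(r3,c1): row 3 has {2,5,6}; column 1 has {1,2,3,5,6}, so it must be 4.
(r3,c6): row 3 has {2,4,5,6}; column 6 has {2,3,4,5}, so it must be 1.
(r4,c2): row 4 has {1,4,5}; column 2 has {1,3,6}, so it must be 2.
(r4,c4): row 4 has {1,2,4,5}; column 4 has {1,2,4,5,6}, so it must be 3.
(r4,c6): row 4 has {1,2,3,4,5}; column 6 has {1,2,3,4,5}, so it must be 6.
(r5,c2): row 5 has {2,5,6}; column 2 has {1,2,3,6}, so it must be 4.
(r5,c3): row 5 has {2,4,5,6}; column 3 has {1,2,4}, so it must be 3.
(r5,c5): row 5 has {2,3,4,5,6}; column 5 has {4,5}, so it must be 1.
(r6,c5): row 6 has {1,2,3,4,5}; column 5 has {1,4,5}, so it must be 6.
(r1,c3): row 1 has {1,2,3,4,6}; column 3 has {1,2,3,4}, so it must be 5.
(r2,c2): row 2 has {1,3,4}; column 2 has {1,2,3,4,6}, so it must be 5.
(r2,c3): row 2 has {1,3,4,5}; column 3 has {1,2,3,4,5}, so it must be 6.
(r2,c5): row 2 has {1,3,4,5,6}; column 5 has {1,4,5,6}, so it must be 2.

2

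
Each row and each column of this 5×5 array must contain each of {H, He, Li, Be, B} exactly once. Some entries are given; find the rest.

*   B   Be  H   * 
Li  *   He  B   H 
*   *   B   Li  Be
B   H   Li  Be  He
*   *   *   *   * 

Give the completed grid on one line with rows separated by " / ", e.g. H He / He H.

He B Be H Li / Li Be He B H / H He B Li Be / B H Li Be He / Be Li H He B

(r1,c1) = He
(r1,c5) = Li
(r2,c2) = Be
(r3,c1) = H
(r3,c2) = He
(r5,c1) = Be
(r5,c2) = Li
(r5,c3) = H
(r5,c4) = He
(r5,c5) = B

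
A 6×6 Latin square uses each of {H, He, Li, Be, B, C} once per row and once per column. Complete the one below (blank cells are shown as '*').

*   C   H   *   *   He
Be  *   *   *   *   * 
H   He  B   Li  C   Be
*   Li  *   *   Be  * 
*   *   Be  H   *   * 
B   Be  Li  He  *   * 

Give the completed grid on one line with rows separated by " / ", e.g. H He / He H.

Li C H Be B He / Be H He C Li B / H He B Li C Be / He Li C B Be H / C B Be H He Li / B Be Li He H C

(r1,c1): row 1 has {H,He,C}; column 1 has {H,Be,B}, so it must be Li.
(r1,c5): row 1 has {H,He,Li,C}; column 5 has {Be,C}, so it must be B.
(r5,c2): row 5 has {H,Be}; column 2 has {He,Li,Be,C}, so it must be B.
(r6,c5): row 6 has {He,Li,Be,B}; column 5 has {Be,B,C}, so it must be H.
(r6,c6): row 6 has {H,He,Li,Be,B}; column 6 has {He,Be}, so it must be C.
(r1,c4): row 1 has {H,He,Li,B,C}; column 4 has {H,He,Li}, so it must be Be.
(r2,c2): row 2 has {Be}; column 2 has {He,Li,Be,B,C}, so it must be H.
(r5,c6): row 5 has {H,Be,B}; column 6 has {He,Be,C}, so it must be Li.
(r2,c6): row 2 has {H,Be}; column 6 has {He,Li,Be,C}, so it must be B.
(r4,c6): row 4 has {Li,Be}; column 6 has {He,Li,Be,B,C}, so it must be H.
(r5,c5): row 5 has {H,Li,Be,B}; column 5 has {H,Be,B,C}, so it must be He.
(r2,c4): row 2 has {H,Be,B}; column 4 has {H,He,Li,Be}, so it must be C.
(r2,c5): row 2 has {H,Be,B,C}; column 5 has {H,He,Be,B,C}, so it must be Li.
(r4,c4): row 4 has {H,Li,Be}; column 4 has {H,He,Li,Be,C}, so it must be B.
(r5,c1): row 5 has {H,He,Li,Be,B}; column 1 has {H,Li,Be,B}, so it must be C.
(r2,c3): row 2 has {H,Li,Be,B,C}; column 3 has {H,Li,Be,B}, so it must be He.
(r4,c1): row 4 has {H,Li,Be,B}; column 1 has {H,Li,Be,B,C}, so it must be He.
(r4,c3): row 4 has {H,He,Li,Be,B}; column 3 has {H,He,Li,Be,B}, so it must be C.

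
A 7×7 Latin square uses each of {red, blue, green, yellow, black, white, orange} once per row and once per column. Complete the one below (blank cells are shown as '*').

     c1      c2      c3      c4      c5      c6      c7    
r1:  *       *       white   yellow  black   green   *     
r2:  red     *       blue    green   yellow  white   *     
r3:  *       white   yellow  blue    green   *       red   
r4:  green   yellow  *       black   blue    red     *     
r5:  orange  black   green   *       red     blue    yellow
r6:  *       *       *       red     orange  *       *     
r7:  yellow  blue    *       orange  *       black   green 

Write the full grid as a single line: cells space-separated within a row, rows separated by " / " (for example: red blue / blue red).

(r1,c1) = blue
(r1,c7) = orange
(r2,c2) = orange
(r2,c7) = black
(r3,c1) = black
(r3,c6) = orange
(r4,c3) = orange
(r4,c7) = white
(r5,c4) = white
(r6,c1) = white
(r6,c2) = green
(r6,c3) = black
(r6,c6) = yellow
(r6,c7) = blue
(r7,c3) = red
(r7,c5) = white
(r1,c2) = red

blue red white yellow black green orange / red orange blue green yellow white black / black white yellow blue green orange red / green yellow orange black blue red white / orange black green white red blue yellow / white green black red orange yellow blue / yellow blue red orange white black green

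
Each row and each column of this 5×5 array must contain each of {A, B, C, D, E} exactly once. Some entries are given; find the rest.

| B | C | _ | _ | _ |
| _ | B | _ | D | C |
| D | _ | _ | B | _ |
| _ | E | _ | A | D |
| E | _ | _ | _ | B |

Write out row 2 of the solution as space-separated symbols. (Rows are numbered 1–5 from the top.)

A B E D C

Cell (r1,c4): row 1 has {B,C}; column 4 has {A,B,D} → E.
Cell (r1,c5): row 1 has {B,C,E}; column 5 has {B,C,D} → A.
Cell (r2,c1): row 2 has {B,C,D}; column 1 has {B,D,E} → A.
Cell (r2,c3): row 2 has {A,B,C,D}; column 3 is empty so far → E.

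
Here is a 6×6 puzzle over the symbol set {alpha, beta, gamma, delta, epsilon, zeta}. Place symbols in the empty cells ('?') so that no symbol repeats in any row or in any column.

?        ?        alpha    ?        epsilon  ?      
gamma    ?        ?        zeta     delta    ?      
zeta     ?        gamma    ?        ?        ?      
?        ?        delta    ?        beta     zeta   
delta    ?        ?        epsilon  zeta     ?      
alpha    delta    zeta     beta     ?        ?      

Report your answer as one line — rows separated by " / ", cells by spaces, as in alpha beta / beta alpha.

(r1,c1): row 1 has {alpha,epsilon}; column 1 has {alpha,gamma,delta,zeta}, so it must be beta.
(r3,c5): row 3 has {gamma,zeta}; column 5 has {beta,delta,epsilon,zeta}, so it must be alpha.
(r4,c1): row 4 has {beta,delta,zeta}; column 1 has {alpha,beta,gamma,delta,zeta}, so it must be epsilon.
(r5,c3): row 5 has {delta,epsilon,zeta}; column 3 has {alpha,gamma,delta,zeta}, so it must be beta.
(r6,c5): row 6 has {alpha,beta,delta,zeta}; column 5 has {alpha,beta,delta,epsilon,zeta}, so it must be gamma.
(r6,c6): row 6 has {alpha,beta,gamma,delta,zeta}; column 6 has {zeta}, so it must be epsilon.
(r2,c3): row 2 has {gamma,delta,zeta}; column 3 has {alpha,beta,gamma,delta,zeta}, so it must be epsilon.
(r3,c4): row 3 has {alpha,gamma,zeta}; column 4 has {beta,epsilon,zeta}, so it must be delta.
(r3,c6): row 3 has {alpha,gamma,delta,zeta}; column 6 has {epsilon,zeta}, so it must be beta.
(r1,c4): row 1 has {alpha,beta,epsilon}; column 4 has {beta,delta,epsilon,zeta}, so it must be gamma.
(r1,c6): row 1 has {alpha,beta,gamma,epsilon}; column 6 has {beta,epsilon,zeta}, so it must be delta.
(r2,c6): row 2 has {gamma,delta,epsilon,zeta}; column 6 has {beta,delta,epsilon,zeta}, so it must be alpha.
(r3,c2): row 3 has {alpha,beta,gamma,delta,zeta}; column 2 has {delta}, so it must be epsilon.
(r4,c4): row 4 has {beta,delta,epsilon,zeta}; column 4 has {beta,gamma,delta,epsilon,zeta}, so it must be alpha.
(r5,c6): row 5 has {beta,delta,epsilon,zeta}; column 6 has {alpha,beta,delta,epsilon,zeta}, so it must be gamma.
(r1,c2): row 1 has {alpha,beta,gamma,delta,epsilon}; column 2 has {delta,epsilon}, so it must be zeta.
(r2,c2): row 2 has {alpha,gamma,delta,epsilon,zeta}; column 2 has {delta,epsilon,zeta}, so it must be beta.
(r4,c2): row 4 has {alpha,beta,delta,epsilon,zeta}; column 2 has {beta,delta,epsilon,zeta}, so it must be gamma.
(r5,c2): row 5 has {beta,gamma,delta,epsilon,zeta}; column 2 has {beta,gamma,delta,epsilon,zeta}, so it must be alpha.

beta zeta alpha gamma epsilon delta / gamma beta epsilon zeta delta alpha / zeta epsilon gamma delta alpha beta / epsilon gamma delta alpha beta zeta / delta alpha beta epsilon zeta gamma / alpha delta zeta beta gamma epsilon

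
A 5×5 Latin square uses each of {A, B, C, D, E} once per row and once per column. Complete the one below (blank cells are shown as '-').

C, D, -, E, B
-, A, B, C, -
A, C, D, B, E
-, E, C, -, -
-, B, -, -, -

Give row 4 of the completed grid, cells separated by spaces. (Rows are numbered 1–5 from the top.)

B E C D A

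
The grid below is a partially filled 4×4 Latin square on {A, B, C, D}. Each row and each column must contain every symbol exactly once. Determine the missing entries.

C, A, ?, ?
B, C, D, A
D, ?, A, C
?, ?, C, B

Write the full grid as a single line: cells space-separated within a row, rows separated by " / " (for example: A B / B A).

C A B D / B C D A / D B A C / A D C B

At row 1, column 3: row 1 has {A,C}; column 3 has {A,C,D}; that leaves B.
At row 1, column 4: row 1 has {A,B,C}; column 4 has {A,B,C}; that leaves D.
At row 3, column 2: row 3 has {A,C,D}; column 2 has {A,C}; that leaves B.
At row 4, column 1: row 4 has {B,C}; column 1 has {B,C,D}; that leaves A.
At row 4, column 2: row 4 has {A,B,C}; column 2 has {A,B,C}; that leaves D.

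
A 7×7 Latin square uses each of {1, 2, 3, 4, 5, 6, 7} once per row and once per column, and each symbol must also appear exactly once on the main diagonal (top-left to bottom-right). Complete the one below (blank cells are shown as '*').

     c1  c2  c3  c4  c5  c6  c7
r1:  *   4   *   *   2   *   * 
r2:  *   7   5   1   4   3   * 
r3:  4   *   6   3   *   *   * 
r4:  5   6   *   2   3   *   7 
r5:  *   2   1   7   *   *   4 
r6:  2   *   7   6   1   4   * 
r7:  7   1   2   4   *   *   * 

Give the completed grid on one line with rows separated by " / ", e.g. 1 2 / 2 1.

(r1,c3) = 3
(r1,c4) = 5
(r2,c1) = 6
(r2,c7) = 2
(r3,c2) = 5
(r3,c5) = 7
(r3,c7) = 1
(r4,c3) = 4
(r4,c6) = 1
(r5,c1) = 3
(r5,c5) = 5
(r5,c6) = 6
(r6,c2) = 3
(r6,c7) = 5
(r7,c5) = 6
(r7,c6) = 5
(r7,c7) = 3
(r1,c1) = 1
(r1,c6) = 7
(r1,c7) = 6
(r3,c6) = 2

1 4 3 5 2 7 6 / 6 7 5 1 4 3 2 / 4 5 6 3 7 2 1 / 5 6 4 2 3 1 7 / 3 2 1 7 5 6 4 / 2 3 7 6 1 4 5 / 7 1 2 4 6 5 3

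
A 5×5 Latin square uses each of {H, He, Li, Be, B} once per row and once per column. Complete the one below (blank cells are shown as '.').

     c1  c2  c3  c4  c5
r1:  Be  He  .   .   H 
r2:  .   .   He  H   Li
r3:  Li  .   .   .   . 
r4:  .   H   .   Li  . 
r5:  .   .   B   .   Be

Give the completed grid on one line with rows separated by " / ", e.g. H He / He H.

(r1,c3) = Li
(r1,c4) = B
(r2,c1) = B
(r2,c2) = Be
(r3,c2) = B
(r3,c5) = He
(r4,c1) = He
(r4,c3) = Be
(r4,c5) = B
(r5,c1) = H
(r5,c2) = Li
(r5,c4) = He
(r3,c3) = H
(r3,c4) = Be

Be He Li B H / B Be He H Li / Li B H Be He / He H Be Li B / H Li B He Be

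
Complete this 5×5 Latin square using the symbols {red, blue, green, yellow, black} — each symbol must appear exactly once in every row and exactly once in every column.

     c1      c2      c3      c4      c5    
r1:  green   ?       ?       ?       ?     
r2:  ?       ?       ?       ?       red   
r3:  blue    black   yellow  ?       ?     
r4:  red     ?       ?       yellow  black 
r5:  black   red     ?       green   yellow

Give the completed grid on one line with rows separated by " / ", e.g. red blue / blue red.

green yellow red black blue / yellow green black blue red / blue black yellow red green / red blue green yellow black / black red blue green yellow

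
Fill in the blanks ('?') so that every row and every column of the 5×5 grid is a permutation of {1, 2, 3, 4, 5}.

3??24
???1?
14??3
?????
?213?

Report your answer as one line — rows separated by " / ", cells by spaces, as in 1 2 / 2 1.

3 1 5 2 4 / 5 3 4 1 2 / 1 4 2 5 3 / 2 5 3 4 1 / 4 2 1 3 5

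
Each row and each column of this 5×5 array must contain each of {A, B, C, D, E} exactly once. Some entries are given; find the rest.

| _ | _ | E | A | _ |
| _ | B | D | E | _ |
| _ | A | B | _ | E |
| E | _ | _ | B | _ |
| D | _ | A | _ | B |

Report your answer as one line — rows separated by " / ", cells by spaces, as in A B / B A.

(r3,c1) = C
(r3,c4) = D
(r4,c3) = C
(r5,c4) = C
(r1,c1) = B
(r2,c1) = A
(r2,c5) = C
(r4,c2) = D
(r4,c5) = A
(r5,c2) = E
(r1,c2) = C
(r1,c5) = D

B C E A D / A B D E C / C A B D E / E D C B A / D E A C B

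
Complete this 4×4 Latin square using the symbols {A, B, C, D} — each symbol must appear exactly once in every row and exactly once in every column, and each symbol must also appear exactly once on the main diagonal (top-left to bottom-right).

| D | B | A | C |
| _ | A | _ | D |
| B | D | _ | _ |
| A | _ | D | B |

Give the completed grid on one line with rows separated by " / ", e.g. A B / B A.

D B A C / C A B D / B D C A / A C D B

row 2 has {A,D}; column 1 has {A,B,D} — only C is left for (r2,c1).
row 2 has {A,C,D}; column 3 has {A,D} — only B is left for (r2,c3).
row 3 has {B,D}; column 3 has {A,B,D}; the diagonal has {A,B,D} — only C is left for (r3,c3).
row 3 has {B,C,D}; column 4 has {B,C,D} — only A is left for (r3,c4).
row 4 has {A,B,D}; column 2 has {A,B,D} — only C is left for (r4,c2).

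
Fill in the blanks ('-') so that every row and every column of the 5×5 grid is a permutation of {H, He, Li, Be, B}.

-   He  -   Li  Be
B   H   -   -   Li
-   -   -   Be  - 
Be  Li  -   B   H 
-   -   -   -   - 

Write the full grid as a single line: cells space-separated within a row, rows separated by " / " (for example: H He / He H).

H He B Li Be / B H Be He Li / Li B H Be He / Be Li He B H / He Be Li H B

Cell (r1,c1): row 1 has {He,Li,Be}; column 1 has {Be,B} → H.
Cell (r1,c3): row 1 has {H,He,Li,Be}; column 3 is empty so far → B.
Cell (r2,c4): row 2 has {H,Li,B}; column 4 has {Li,Be,B} → He.
Cell (r3,c2): row 3 has {Be}; column 2 has {H,He,Li} → B.
Cell (r3,c5): row 3 has {Be,B}; column 5 has {H,Li,Be} → He.
Cell (r4,c3): row 4 has {H,Li,Be,B}; column 3 has {B} → He.
Cell (r5,c2): row 5 is empty so far; column 2 has {H,He,Li,B} → Be.
Cell (r5,c4): row 5 has {Be}; column 4 has {He,Li,Be,B} → H.
Cell (r5,c5): row 5 has {H,Be}; column 5 has {H,He,Li,Be} → B.
Cell (r2,c3): row 2 has {H,He,Li,B}; column 3 has {He,B} → Be.
Cell (r3,c1): row 3 has {He,Be,B}; column 1 has {H,Be,B} → Li.
Cell (r3,c3): row 3 has {He,Li,Be,B}; column 3 has {He,Be,B} → H.
Cell (r5,c1): row 5 has {H,Be,B}; column 1 has {H,Li,Be,B} → He.
Cell (r5,c3): row 5 has {H,He,Be,B}; column 3 has {H,He,Be,B} → Li.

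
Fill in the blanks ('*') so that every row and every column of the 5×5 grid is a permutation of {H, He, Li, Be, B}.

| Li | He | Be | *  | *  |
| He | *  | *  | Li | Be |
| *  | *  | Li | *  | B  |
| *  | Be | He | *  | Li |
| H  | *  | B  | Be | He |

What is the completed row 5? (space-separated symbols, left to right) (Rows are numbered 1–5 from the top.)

H Li B Be He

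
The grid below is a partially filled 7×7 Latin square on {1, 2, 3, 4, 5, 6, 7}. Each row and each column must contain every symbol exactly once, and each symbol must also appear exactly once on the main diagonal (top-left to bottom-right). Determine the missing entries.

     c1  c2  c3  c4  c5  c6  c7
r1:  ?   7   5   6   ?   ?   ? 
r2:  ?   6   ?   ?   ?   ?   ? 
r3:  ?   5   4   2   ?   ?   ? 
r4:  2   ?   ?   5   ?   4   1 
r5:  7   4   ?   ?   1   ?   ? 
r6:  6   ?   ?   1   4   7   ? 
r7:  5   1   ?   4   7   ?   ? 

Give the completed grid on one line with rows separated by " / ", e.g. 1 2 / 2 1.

3 7 5 6 2 1 4 / 4 6 1 7 5 2 3 / 1 5 4 2 3 6 7 / 2 3 7 5 6 4 1 / 7 4 2 3 1 5 6 / 6 2 3 1 4 7 5 / 5 1 6 4 7 3 2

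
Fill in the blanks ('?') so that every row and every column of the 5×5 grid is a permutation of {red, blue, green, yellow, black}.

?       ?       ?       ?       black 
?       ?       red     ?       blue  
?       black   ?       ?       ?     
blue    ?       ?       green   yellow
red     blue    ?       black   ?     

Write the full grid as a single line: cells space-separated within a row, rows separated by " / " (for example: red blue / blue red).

green yellow blue red black / black green red yellow blue / yellow black green blue red / blue red black green yellow / red blue yellow black green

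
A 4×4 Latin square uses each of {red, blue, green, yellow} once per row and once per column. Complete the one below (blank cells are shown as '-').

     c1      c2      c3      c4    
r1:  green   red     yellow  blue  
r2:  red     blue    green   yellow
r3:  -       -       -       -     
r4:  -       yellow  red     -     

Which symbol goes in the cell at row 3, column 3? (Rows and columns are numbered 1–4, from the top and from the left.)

blue

(r3,c2): row 3 is empty so far; column 2 has {red,blue,yellow}, so it must be green.
(r3,c3): row 3 has {green}; column 3 has {red,green,yellow}, so it must be blue.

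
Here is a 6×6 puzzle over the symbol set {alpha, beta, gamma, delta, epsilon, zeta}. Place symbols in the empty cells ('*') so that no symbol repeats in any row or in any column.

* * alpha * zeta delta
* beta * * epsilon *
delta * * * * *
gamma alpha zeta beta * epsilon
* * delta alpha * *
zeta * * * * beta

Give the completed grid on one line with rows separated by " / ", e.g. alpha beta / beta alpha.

beta gamma alpha epsilon zeta delta / alpha beta gamma delta epsilon zeta / delta epsilon beta zeta gamma alpha / gamma alpha zeta beta delta epsilon / epsilon zeta delta alpha beta gamma / zeta delta epsilon gamma alpha beta

row 2 has {beta,epsilon}; column 1 has {gamma,delta,zeta} — only alpha is left for (r2,c1).
row 2 has {alpha,beta,epsilon}; column 3 has {alpha,delta,zeta} — only gamma is left for (r2,c3).
row 2 has {alpha,beta,gamma,epsilon}; column 6 has {beta,delta,epsilon} — only zeta is left for (r2,c6).
row 4 has {alpha,beta,gamma,epsilon,zeta}; column 5 has {epsilon,zeta} — only delta is left for (r4,c5).
row 5 has {alpha,delta}; column 6 has {beta,delta,epsilon,zeta} — only gamma is left for (r5,c6).
row 6 has {beta,zeta}; column 3 has {alpha,gamma,delta,zeta} — only epsilon is left for (r6,c3).
row 2 has {alpha,beta,gamma,epsilon,zeta}; column 4 has {alpha,beta} — only delta is left for (r2,c4).
row 3 has {delta}; column 3 has {alpha,gamma,delta,epsilon,zeta} — only beta is left for (r3,c3).
row 3 has {beta,delta}; column 6 has {beta,gamma,delta,epsilon,zeta} — only alpha is left for (r3,c6).
row 5 has {alpha,gamma,delta}; column 5 has {delta,epsilon,zeta} — only beta is left for (r5,c5).
row 6 has {beta,epsilon,zeta}; column 4 has {alpha,beta,delta} — only gamma is left for (r6,c4).
row 6 has {beta,gamma,epsilon,zeta}; column 5 has {beta,delta,epsilon,zeta} — only alpha is left for (r6,c5).
row 1 has {alpha,delta,zeta}; column 4 has {alpha,beta,gamma,delta} — only epsilon is left for (r1,c4).
row 3 has {alpha,beta,delta}; column 4 has {alpha,beta,gamma,delta,epsilon} — only zeta is left for (r3,c4).
row 3 has {alpha,beta,delta,zeta}; column 5 has {alpha,beta,delta,epsilon,zeta} — only gamma is left for (r3,c5).
row 5 has {alpha,beta,gamma,delta}; column 1 has {alpha,gamma,delta,zeta} — only epsilon is left for (r5,c1).
row 5 has {alpha,beta,gamma,delta,epsilon}; column 2 has {alpha,beta} — only zeta is left for (r5,c2).
row 6 has {alpha,beta,gamma,epsilon,zeta}; column 2 has {alpha,beta,zeta} — only delta is left for (r6,c2).
row 1 has {alpha,delta,epsilon,zeta}; column 1 has {alpha,gamma,delta,epsilon,zeta} — only beta is left for (r1,c1).
row 1 has {alpha,beta,delta,epsilon,zeta}; column 2 has {alpha,beta,delta,zeta} — only gamma is left for (r1,c2).
row 3 has {alpha,beta,gamma,delta,zeta}; column 2 has {alpha,beta,gamma,delta,zeta} — only epsilon is left for (r3,c2).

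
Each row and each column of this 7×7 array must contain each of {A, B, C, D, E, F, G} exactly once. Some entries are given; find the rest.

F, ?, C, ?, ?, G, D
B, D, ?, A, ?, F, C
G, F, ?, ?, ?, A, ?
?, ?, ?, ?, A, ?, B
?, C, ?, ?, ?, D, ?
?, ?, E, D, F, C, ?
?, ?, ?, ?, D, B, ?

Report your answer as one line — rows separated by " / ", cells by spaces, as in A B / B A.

F A C E B G D / B D G A E F C / G F D B C A E / D G F C A E B / E C B F G D A / A B E D F C G / C E A G D B F

(r2,c3) = G
(r2,c5) = E
(r3,c7) = E
(r4,c6) = E
(r6,c1) = A
(r6,c7) = G
(r1,c5) = B
(r3,c5) = C
(r4,c2) = G
(r5,c1) = E
(r5,c5) = G
(r6,c2) = B
(r7,c1) = C
(r1,c4) = E
(r3,c4) = B
(r4,c1) = D
(r4,c3) = F
(r4,c4) = C
(r5,c4) = F
(r5,c7) = A
(r7,c3) = A
(r7,c4) = G
(r7,c7) = F
(r1,c2) = A
(r3,c3) = D
(r5,c3) = B
(r7,c2) = E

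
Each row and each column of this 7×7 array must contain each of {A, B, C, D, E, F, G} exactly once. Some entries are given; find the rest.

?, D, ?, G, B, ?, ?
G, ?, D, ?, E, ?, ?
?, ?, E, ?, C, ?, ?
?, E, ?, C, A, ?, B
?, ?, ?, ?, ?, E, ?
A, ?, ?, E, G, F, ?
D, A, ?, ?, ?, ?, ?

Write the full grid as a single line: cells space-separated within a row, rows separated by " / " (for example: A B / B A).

E D F G B C A / G F D A E B C / B G E D C A F / F E G C A D B / C B A F D E G / A C B E G F D / D A C B F G E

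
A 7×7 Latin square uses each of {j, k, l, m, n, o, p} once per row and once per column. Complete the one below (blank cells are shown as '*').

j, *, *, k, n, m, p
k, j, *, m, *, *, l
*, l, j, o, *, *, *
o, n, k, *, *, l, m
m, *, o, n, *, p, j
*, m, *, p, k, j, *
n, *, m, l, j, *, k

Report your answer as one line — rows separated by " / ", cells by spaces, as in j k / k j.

j o l k n m p / k j p m o n l / p l j o m k n / o n k j p l m / m k o n l p j / l m n p k j o / n p m l j o k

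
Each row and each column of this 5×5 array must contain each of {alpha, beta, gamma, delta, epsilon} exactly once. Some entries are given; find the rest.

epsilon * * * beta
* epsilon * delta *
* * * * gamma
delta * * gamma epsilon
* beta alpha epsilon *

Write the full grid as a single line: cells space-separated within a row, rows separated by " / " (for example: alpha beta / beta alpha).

epsilon gamma delta alpha beta / beta epsilon gamma delta alpha / alpha delta epsilon beta gamma / delta alpha beta gamma epsilon / gamma beta alpha epsilon delta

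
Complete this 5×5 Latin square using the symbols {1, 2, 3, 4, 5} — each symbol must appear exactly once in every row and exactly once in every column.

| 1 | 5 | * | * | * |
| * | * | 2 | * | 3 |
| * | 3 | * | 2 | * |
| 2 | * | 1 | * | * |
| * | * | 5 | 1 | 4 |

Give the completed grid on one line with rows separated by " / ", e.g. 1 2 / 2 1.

1 5 3 4 2 / 4 1 2 5 3 / 5 3 4 2 1 / 2 4 1 3 5 / 3 2 5 1 4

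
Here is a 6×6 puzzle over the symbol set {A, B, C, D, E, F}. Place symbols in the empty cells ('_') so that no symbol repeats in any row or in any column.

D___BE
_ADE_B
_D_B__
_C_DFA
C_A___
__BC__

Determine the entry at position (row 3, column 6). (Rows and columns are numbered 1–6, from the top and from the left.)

Cell (r1,c2): row 1 has {B,D,E}; column 2 has {A,C,D} → F.
Cell (r1,c3): row 1 has {B,D,E,F}; column 3 has {A,B,D} → C.
Cell (r1,c4): row 1 has {B,C,D,E,F}; column 4 has {B,C,D,E} → A.
Cell (r2,c1): row 2 has {A,B,D,E}; column 1 has {C,D} → F.
Cell (r2,c5): row 2 has {A,B,D,E,F}; column 5 has {B,F} → C.
Cell (r4,c3): row 4 has {A,C,D,F}; column 3 has {A,B,C,D} → E.
Cell (r5,c4): row 5 has {A,C}; column 4 has {A,B,C,D,E} → F.
Cell (r5,c6): row 5 has {A,C,F}; column 6 has {A,B,E} → D.
Cell (r6,c2): row 6 has {B,C}; column 2 has {A,C,D,F} → E.
Cell (r6,c6): row 6 has {B,C,E}; column 6 has {A,B,D,E} → F.
Cell (r3,c3): row 3 has {B,D}; column 3 has {A,B,C,D,E} → F.
Cell (r3,c6): row 3 has {B,D,F}; column 6 has {A,B,D,E,F} → C.

C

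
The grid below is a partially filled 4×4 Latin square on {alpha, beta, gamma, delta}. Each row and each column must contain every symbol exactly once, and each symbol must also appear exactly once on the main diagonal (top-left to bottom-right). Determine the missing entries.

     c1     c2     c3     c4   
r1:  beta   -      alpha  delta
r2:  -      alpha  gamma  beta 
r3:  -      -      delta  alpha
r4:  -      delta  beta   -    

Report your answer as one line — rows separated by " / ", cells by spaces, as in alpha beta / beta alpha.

(r1,c2): row 1 has {alpha,beta,delta}; column 2 has {alpha,delta}, so it must be gamma.
(r2,c1): row 2 has {alpha,beta,gamma}; column 1 has {beta}, so it must be delta.
(r3,c1): row 3 has {alpha,delta}; column 1 has {beta,delta}, so it must be gamma.
(r3,c2): row 3 has {alpha,gamma,delta}; column 2 has {alpha,gamma,delta}, so it must be beta.
(r4,c1): row 4 has {beta,delta}; column 1 has {beta,gamma,delta}, so it must be alpha.
(r4,c4): row 4 has {alpha,beta,delta}; column 4 has {alpha,beta,delta}; the diagonal has {alpha,beta,delta}, so it must be gamma.

beta gamma alpha delta / delta alpha gamma beta / gamma beta delta alpha / alpha delta beta gamma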